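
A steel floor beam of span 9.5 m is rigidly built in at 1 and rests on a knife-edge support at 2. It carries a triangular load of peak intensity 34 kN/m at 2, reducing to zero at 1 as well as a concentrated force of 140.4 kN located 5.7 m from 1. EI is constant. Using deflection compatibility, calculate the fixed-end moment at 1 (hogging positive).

Release the roller at 2. Primary structure: cantilever fixed at 1.
Deflection at 2 on the released cantilever, summing each load's contribution:
  triangular load, peak 34 at the free end: 11w₀L⁴/(120EI) = 25385/EI
  point load 140.4 at a = 5.7: Pa²(3L − a)/(6EI) = 17334/EI
  δ_0 = 42720/EI
Flexibility coefficient — unit upward force at 2: δ_{22} = L³/(3EI) = 285.8/EI.
Compatibility at 2: δ_0 − R_2·δ_{22} = 0, so R_2 = 42720/285.8 = 149.5 kN.
Moment equilibrium about 1: M_1 = Σ(load moments about 1) − R_2·L = 1823 − 149.5×9.5 = 403.1 kN·m.

M_1 = 403.1 kN·m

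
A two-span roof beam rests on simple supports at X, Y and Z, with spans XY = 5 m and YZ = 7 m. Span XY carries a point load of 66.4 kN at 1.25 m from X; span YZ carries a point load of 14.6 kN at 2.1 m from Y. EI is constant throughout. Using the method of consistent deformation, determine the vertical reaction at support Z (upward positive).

R_Z = 0.5439 kN

Take M_Y as the redundant. Released structure: two simple spans XY and YZ with a hinge at Y.
Discontinuity in slope at Y on the released structure — sum the simple-span end rotations:
  span XY: point load 66.4 at a = 1.25: Pab(L + a)/(6LEI) = 64.84/EI
  span YZ: point load 14.6 at a = 2.1: Pab(L + b)/(6LEI) = 42.57/EI
  relative rotation θ_0 = (64.84 + 42.57)/EI = 107.4/EI
A unit hogging moment at Y produces rotation L₁/(3EI) + L₂/(3EI) = 4/EI.
Slope continuity at Y: θ_0 = M_Y·4/EI, so M_Y = 107.4/4 = 26.85 kN·m (hogging).
Span YZ, ΣM about Z: R_Y^{YZ}·7 = 71.54 + 26.85, so R_Y^{YZ} = 14.06 kN and R_Z = 14.6 − 14.06 = 0.5439 kN.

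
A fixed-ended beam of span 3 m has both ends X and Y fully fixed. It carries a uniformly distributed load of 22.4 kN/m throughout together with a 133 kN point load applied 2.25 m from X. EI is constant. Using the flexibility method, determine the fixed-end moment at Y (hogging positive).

Take the two fixed-end moments M_X, M_Y as redundants; the released structure is the simple span XY.
End rotations of the released simple span under the applied load (×1/EI):
  at X: UDL 22.4: wL³/(24EI) = 25.2/EI
  at Y: UDL 22.4: wL³/(24EI) = 25.2/EI
  at X: point load 133 at a = 2.25: Pab(L + b)/(6LEI) = 46.76/EI
  at Y: point load 133 at a = 2.25: Pab(L + a)/(6LEI) = 65.46/EI
  θ_X0 = 71.96/EI,  θ_Y0 = 90.66/EI
Flexibility coefficients: a unit moment at one end gives L/(3EI) there and L/(6EI) at the far end, so f₁₁ = f₂₂ = 1/EI and f₁₂ = f₂₁ = 0.5/EI.
Compatibility — zero rotation at each built-in end:
  1 M_X + 0.5 M_Y = 71.96
  0.5 M_X + 1 M_Y = 90.66
Solving the pair gives M_X = 35.5 kN·m and M_Y = 72.91 kN·m (hogging).

M_Y = 72.91 kN·m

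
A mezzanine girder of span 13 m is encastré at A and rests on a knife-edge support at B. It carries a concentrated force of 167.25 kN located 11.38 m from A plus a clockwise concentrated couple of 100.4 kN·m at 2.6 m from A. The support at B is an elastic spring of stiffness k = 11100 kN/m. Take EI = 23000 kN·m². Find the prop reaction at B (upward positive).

Release the roller at B. Primary structure: cantilever fixed at A.
Primary-structure tip deflection at B by superposition:
  point load 167.25 at a = 11.38: Pa²(3L − a)/(6EI) = 99706/EI
  clockwise couple 100.4 at a = 2.6: M₀a(2L − a)/(2EI) = 3054/EI
  δ_0 = 102761/EI
Tip deflection under a unit load at B: L³/(3EI) = 732.3/EI.
With EI = 23000 kN·m²: δ_0 = 4.4679 m and δ_{BB} = 0.031841 m/kN.
Compatibility — the spring shortens by R_B/k under the reaction it provides: δ_0 − R_B·δ_{BB} = R_B/k. With 1/k = 0.00009 m/kN, R_B = δ_0 / (δ_{BB} + 1/k) = 4.4679 / (0.031841 + 0.00009) = 139.9 kN.

R_B = 139.9 kN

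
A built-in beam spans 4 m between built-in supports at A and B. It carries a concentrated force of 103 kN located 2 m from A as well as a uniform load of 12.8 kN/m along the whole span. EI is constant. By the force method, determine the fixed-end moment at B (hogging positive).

M_B = 68.57 kN·m

Take the two fixed-end moments M_A, M_B as redundants; the released structure is the simple span AB.
Simple-span end rotations at A and B under the given loads:
  at A: point load 103 at a = 2: Pab(L + b)/(6LEI) = 103/EI
  at B: point load 103 at a = 2: Pab(L + a)/(6LEI) = 103/EI
  at A: UDL 12.8: wL³/(24EI) = 34.13/EI
  at B: UDL 12.8: wL³/(24EI) = 34.13/EI
  θ_A0 = 137.1/EI,  θ_B0 = 137.1/EI
Flexibility coefficients: a unit moment at one end gives L/(3EI) there and L/(6EI) at the far end, so f₁₁ = f₂₂ = 1.333/EI and f₁₂ = f₂₁ = 0.6667/EI.
Compatibility — zero rotation at each built-in end:
  1.333 M_A + 0.6667 M_B = 137.1
  0.6667 M_A + 1.333 M_B = 137.1
Solving the pair gives M_A = 68.57 kN·m and M_B = 68.57 kN·m (hogging).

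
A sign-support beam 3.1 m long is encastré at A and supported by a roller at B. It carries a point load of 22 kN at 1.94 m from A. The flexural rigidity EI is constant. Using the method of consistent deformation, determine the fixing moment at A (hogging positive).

Take the reaction at B as the redundant and release it; the primary structure is a cantilever fixed at A.
Deflection at B on the released cantilever, summing each load's contribution:
  point load 22 at a = 1.94: Pa²(3L − a)/(6EI) = 101.6/EI
Tip deflection under a unit load at B: L³/(3EI) = 9.93/EI.
The prop prevents deflection at B: R_B = δ_0/δ_{BB} = 101.6/9.93 = 10.23 kN.
Moment equilibrium about A: M_A = Σ(load moments about A) − R_B·L = 42.68 − 10.23×3.1 = 10.97 kN·m.

M_A = 10.97 kN·m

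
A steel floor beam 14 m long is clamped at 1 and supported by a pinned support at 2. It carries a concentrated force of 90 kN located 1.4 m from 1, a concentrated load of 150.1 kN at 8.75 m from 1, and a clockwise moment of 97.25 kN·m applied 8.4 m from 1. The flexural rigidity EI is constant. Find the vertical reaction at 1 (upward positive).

R_1 = 160.4 kN

Take the reaction at 2 as the redundant and release it; the primary structure is a cantilever fixed at 1.
Primary-structure tip deflection at 2 by superposition:
  point load 90 at a = 1.4: Pa²(3L − a)/(6EI) = 1194/EI
  point load 150.1 at a = 8.75: Pa²(3L − a)/(6EI) = 63685/EI
  clockwise couple 97.25 at a = 8.4: M₀a(2L − a)/(2EI) = 8006/EI
  δ_0 = 72884/EI
Tip deflection under a unit load at 2: L³/(3EI) = 914.7/EI.
The prop prevents deflection at 2: R_2 = δ_0/δ_{22} = 72884/914.7 = 79.68 kN.
Vertical equilibrium: R_1 = ΣP − R_2 = 240.1 − 79.68 = 160.4 kN.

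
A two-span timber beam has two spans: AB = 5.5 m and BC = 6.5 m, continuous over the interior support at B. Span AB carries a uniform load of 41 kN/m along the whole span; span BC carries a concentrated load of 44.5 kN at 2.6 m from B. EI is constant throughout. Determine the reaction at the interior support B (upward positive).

R_B = 173.4 kN

Release continuity at B by inserting a hinge; the redundant is the internal moment M_B. The primary structure is two simply-supported spans AB and BC.
Discontinuity in slope at B on the released structure — sum the simple-span end rotations:
  span AB: UDL 41: wL³/(24EI) = 284.2/EI
  span BC: point load 44.5 at a = 2.6: Pab(L + b)/(6LEI) = 120.3/EI
  relative rotation θ_0 = (284.2 + 120.3)/EI = 404.6/EI
A unit hogging moment at B produces rotation L₁/(3EI) + L₂/(3EI) = 4/EI.
Slope continuity at B: θ_0 = M_B·4/EI, so M_B = 404.6/4 = 101.1 kN·m (hogging).
Span AB, ΣM about A with M_B applied at B: R_B^{AB}·5.5 = 620.1 + 101.1, so R_B^{AB} = 131.1 kN and R_A = 225.5 − 131.1 = 94.36 kN.
Span BC, ΣM about C: R_B^{BC}·6.5 = 173.6 + 101.1, so R_B^{BC} = 42.26 kN and R_C = 44.5 − 42.26 = 2.24 kN.
R_B = 131.1 + 42.26 = 173.4 kN.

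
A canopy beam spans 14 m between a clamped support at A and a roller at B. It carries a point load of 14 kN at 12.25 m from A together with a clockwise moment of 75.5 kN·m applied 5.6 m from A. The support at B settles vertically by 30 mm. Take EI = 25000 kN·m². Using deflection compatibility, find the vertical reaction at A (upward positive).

R_A = -1.746 kN

Take the reaction at B as the redundant and release it; the primary structure is a cantilever fixed at A.
Free-end deflection of the primary structure under the applied loading (downward +):
  point load 14 at a = 12.25: Pa²(3L − a)/(6EI) = 10417/EI
  clockwise couple 75.5 at a = 5.6: M₀a(2L − a)/(2EI) = 4735/EI
  δ_0 = 15152/EI
Flexibility coefficient — unit upward force at B: δ_{BB} = L³/(3EI) = 914.7/EI.
With EI = 25000 kN·m²: δ_0 = 0.60609 m and δ_{BB} = 0.036587 m/kN.
Compatibility — the beam at B must follow the support down by 0.03 m: δ_0 − R_B·δ_{BB} = 0.03, so R_B = (0.60609 − 0.03)/0.036587 = 15.75 kN.
Vertical equilibrium: R_A = ΣP − R_B = 14 − 15.75 = -1.746 kN.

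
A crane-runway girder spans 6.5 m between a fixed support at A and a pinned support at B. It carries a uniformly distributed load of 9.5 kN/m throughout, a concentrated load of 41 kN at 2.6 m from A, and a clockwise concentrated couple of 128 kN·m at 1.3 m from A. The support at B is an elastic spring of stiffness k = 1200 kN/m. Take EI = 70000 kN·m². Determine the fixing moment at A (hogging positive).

Take the reaction at B as the redundant and release it; the primary structure is a cantilever fixed at A.
Free-end deflection of the primary structure under the applied loading (downward +):
  UDL 9.5: wL⁴/(8EI) = 2120/EI
  point load 41 at a = 2.6: Pa²(3L − a)/(6EI) = 780.7/EI
  clockwise couple 128 at a = 1.3: M₀a(2L − a)/(2EI) = 973.4/EI
  δ_0 = 3874/EI
Flexibility coefficient — unit upward force at B: δ_{BB} = L³/(3EI) = 91.54/EI.
With EI = 70000 kN·m²: δ_0 = 0.055341 m and δ_{BB} = 0.001308 m/kN.
Compatibility — the spring shortens by R_B/k under the reaction it provides: δ_0 − R_B·δ_{BB} = R_B/k. With 1/k = 0.000833 m/kN, R_B = δ_0 / (δ_{BB} + 1/k) = 0.055341 / (0.001308 + 0.000833) = 25.85 kN.
Moment equilibrium about A: M_A = Σ(load moments about A) − R_B·L = 435.3 − 25.85×6.5 = 267.3 kN·m.

M_A = 267.3 kN·m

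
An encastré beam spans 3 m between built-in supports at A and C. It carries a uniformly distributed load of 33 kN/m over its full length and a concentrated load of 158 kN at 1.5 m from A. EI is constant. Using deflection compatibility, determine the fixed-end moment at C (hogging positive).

Release both end moments; the primary structure is a simply-supported span AC with redundants M_A and M_C.
Simple-span end rotations at A and C under the given loads:
  at A: UDL 33: wL³/(24EI) = 37.12/EI
  at C: UDL 33: wL³/(24EI) = 37.12/EI
  at A: point load 158 at a = 1.5: Pab(L + b)/(6LEI) = 88.88/EI
  at C: point load 158 at a = 1.5: Pab(L + a)/(6LEI) = 88.88/EI
  θ_A0 = 126/EI,  θ_C0 = 126/EI
Flexibility coefficients: a unit moment at one end gives L/(3EI) there and L/(6EI) at the far end, so f₁₁ = f₂₂ = 1/EI and f₁₂ = f₂₁ = 0.5/EI.
Compatibility — zero rotation at each built-in end:
  1 M_A + 0.5 M_C = 126
  0.5 M_A + 1 M_C = 126
Solving the pair gives M_A = 84 kN·m and M_C = 84 kN·m (hogging).

M_C = 84 kN·m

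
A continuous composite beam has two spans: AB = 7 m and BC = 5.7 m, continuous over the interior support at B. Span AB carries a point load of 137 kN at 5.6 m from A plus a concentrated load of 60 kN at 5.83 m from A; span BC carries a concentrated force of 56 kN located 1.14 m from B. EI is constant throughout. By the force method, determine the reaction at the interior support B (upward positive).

R_B = 244.6 kN

Release continuity at B by inserting a hinge; the redundant is the internal moment M_B. The primary structure is two simply-supported spans AB and BC.
Discontinuity in slope at B on the released structure — sum the simple-span end rotations:
  span AB: point load 137 at a = 5.6: Pab(L + a)/(6LEI) = 322.2/EI
  span AB: point load 60 at a = 5.83: Pab(L + a)/(6LEI) = 125/EI
  span BC: point load 56 at a = 1.14: Pab(L + b)/(6LEI) = 87.33/EI
  relative rotation θ_0 = (447.2 + 87.33)/EI = 534.6/EI
A unit hogging moment at B produces rotation L₁/(3EI) + L₂/(3EI) = 4.233/EI.
Slope continuity at B: θ_0 = M_B·4.233/EI, so M_B = 534.6/4.233 = 126.3 kN·m (hogging).
Span AB, ΣM about A with M_B applied at B: R_B^{AB}·7 = 1117 + 126.3, so R_B^{AB} = 177.6 kN and R_A = 197 − 177.6 = 19.39 kN.
Span BC, ΣM about C: R_B^{BC}·5.7 = 255.4 + 126.3, so R_B^{BC} = 66.95 kN and R_C = 56 − 66.95 = -10.95 kN.
R_B = 177.6 + 66.95 = 244.6 kN.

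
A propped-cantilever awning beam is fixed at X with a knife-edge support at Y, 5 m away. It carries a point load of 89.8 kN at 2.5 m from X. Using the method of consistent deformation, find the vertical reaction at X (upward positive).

Take the reaction at Y as the redundant and release it; the primary structure is a cantilever fixed at X.
Deflection at Y on the released cantilever, summing each load's contribution:
  point load 89.8 at a = 2.5: Pa²(3L − a)/(6EI) = 1169/EI
Flexibility coefficient — unit upward force at Y: δ_{YY} = L³/(3EI) = 41.67/EI.
The prop prevents deflection at Y: R_Y = δ_0/δ_{YY} = 1169/41.67 = 28.06 kN.
Vertical equilibrium: R_X = ΣP − R_Y = 89.8 − 28.06 = 61.74 kN.

R_X = 61.74 kN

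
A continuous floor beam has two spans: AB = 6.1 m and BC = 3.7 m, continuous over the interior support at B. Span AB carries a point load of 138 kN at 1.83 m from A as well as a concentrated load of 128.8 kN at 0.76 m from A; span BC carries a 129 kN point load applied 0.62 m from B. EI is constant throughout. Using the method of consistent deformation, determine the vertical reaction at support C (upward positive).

Insert a hinge at B; M_B is the redundant, and each span becomes simply supported.
Rotations at B on the released spans (each span's end-slope, ×1/EI):
  span AB: point load 138 at a = 1.83: Pab(L + a)/(6LEI) = 233.6/EI
  span AB: point load 128.8 at a = 0.76: Pab(L + a)/(6LEI) = 97.97/EI
  span BC: point load 129 at a = 0.62: Pab(L + b)/(6LEI) = 75.23/EI
  relative rotation θ_0 = (331.6 + 75.23)/EI = 406.8/EI
A unit hogging moment at B produces rotation L₁/(3EI) + L₂/(3EI) = 3.267/EI.
Slope continuity at B: θ_0 = M_B·3.267/EI, so M_B = 406.8/3.267 = 124.5 kN·m (hogging).
Span BC, ΣM about C: R_B^{BC}·3.7 = 397.3 + 124.5, so R_B^{BC} = 141 kN and R_C = 129 − 141 = -12.04 kN.

R_C = -12.04 kN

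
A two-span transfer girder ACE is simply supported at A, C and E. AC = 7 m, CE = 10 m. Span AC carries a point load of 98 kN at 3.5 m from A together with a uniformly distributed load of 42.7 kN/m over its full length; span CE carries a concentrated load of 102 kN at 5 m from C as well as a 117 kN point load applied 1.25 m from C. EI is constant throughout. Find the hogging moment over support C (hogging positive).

M_C = 343.7 kN·m

Take M_C as the redundant. Released structure: two simple spans AC and CE with a hinge at C.
End slopes at the hinge C, treating each span as simply supported:
  span AC: point load 98 at a = 3.5: Pab(L + a)/(6LEI) = 300.1/EI
  span AC: UDL 42.7: wL³/(24EI) = 610.3/EI
  span CE: point load 102 at a = 5: Pab(L + b)/(6LEI) = 637.5/EI
  span CE: point load 117 at a = 1.25: Pab(L + b)/(6LEI) = 399.9/EI
  relative rotation θ_0 = (910.4 + 1037)/EI = 1948/EI
A unit hogging moment at C produces rotation L₁/(3EI) + L₂/(3EI) = 5.667/EI.
Slope continuity at C: θ_0 = M_C·5.667/EI, so M_C = 1948/5.667 = 343.7 kN·m (hogging).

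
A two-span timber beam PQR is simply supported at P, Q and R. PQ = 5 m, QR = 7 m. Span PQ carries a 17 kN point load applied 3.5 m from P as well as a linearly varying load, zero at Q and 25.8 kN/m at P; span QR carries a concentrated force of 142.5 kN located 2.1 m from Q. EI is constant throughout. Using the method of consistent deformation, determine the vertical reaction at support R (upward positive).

R_R = 24.77 kN

Insert a hinge at Q; M_Q is the redundant, and each span becomes simply supported.
Rotations at Q on the released spans (each span's end-slope, ×1/EI):
  span PQ: point load 17 at a = 3.5: Pab(L + a)/(6LEI) = 25.29/EI
  span PQ: triangular load, peak 25.8: 7w₀L³/(360EI) = 62.71/EI
  span QR: point load 142.5 at a = 2.1: Pab(L + b)/(6LEI) = 415.5/EI
  relative rotation θ_0 = (88 + 415.5)/EI = 503.5/EI
A unit hogging moment at Q produces rotation L₁/(3EI) + L₂/(3EI) = 4/EI.
Slope continuity at Q: θ_0 = M_Q·4/EI, so M_Q = 503.5/4 = 125.9 kN·m (hogging).
Span QR, ΣM about R: R_Q^{QR}·7 = 698.2 + 125.9, so R_Q^{QR} = 117.7 kN and R_R = 142.5 − 117.7 = 24.77 kN.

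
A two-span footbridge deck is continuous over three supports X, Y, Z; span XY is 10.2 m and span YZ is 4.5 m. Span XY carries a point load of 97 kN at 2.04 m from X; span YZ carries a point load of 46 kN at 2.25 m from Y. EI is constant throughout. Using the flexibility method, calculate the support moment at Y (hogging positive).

M_Y = 77.79 kN·m

Take M_Y as the redundant. Released structure: two simple spans XY and YZ with a hinge at Y.
Discontinuity in slope at Y on the released structure — sum the simple-span end rotations:
  span XY: point load 97 at a = 2.04: Pab(L + a)/(6LEI) = 322.9/EI
  span YZ: point load 46 at a = 2.25: Pab(L + b)/(6LEI) = 58.22/EI
  relative rotation θ_0 = (322.9 + 58.22)/EI = 381.2/EI
A unit hogging moment at Y produces rotation L₁/(3EI) + L₂/(3EI) = 4.9/EI.
Compatibility: M_Y·(L₁+L₂)/(3EI) = θ_0, giving M_Y = 77.79 kN·m (hogging).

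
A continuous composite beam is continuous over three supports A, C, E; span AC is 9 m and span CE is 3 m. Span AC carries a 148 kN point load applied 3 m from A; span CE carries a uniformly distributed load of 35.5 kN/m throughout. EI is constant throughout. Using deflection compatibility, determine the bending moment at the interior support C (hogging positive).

M_C = 158 kN·m

Take M_C as the redundant. Released structure: two simple spans AC and CE with a hinge at C.
Rotations at C on the released spans (each span's end-slope, ×1/EI):
  span AC: point load 148 at a = 3: Pab(L + a)/(6LEI) = 592/EI
  span CE: UDL 35.5: wL³/(24EI) = 39.94/EI
  relative rotation θ_0 = (592 + 39.94)/EI = 631.9/EI
A unit hogging moment at C produces rotation L₁/(3EI) + L₂/(3EI) = 4/EI.
Slope continuity at C: θ_0 = M_C·4/EI, so M_C = 631.9/4 = 158 kN·m (hogging).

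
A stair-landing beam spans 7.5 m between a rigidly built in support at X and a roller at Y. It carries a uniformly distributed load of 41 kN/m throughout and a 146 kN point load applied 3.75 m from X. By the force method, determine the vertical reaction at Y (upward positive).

Choose R_Y as the redundant. The primary structure is the cantilever fixed at X.
Deflection at Y on the released cantilever, summing each load's contribution:
  UDL 41: wL⁴/(8EI) = 16216/EI
  point load 146 at a = 3.75: Pa²(3L − a)/(6EI) = 6416/EI
  δ_0 = 22632/EI
Tip deflection under a unit load at Y: L³/(3EI) = 140.6/EI.
The prop prevents deflection at Y: R_Y = δ_0/δ_{YY} = 22632/140.6 = 160.9 kN.

R_Y = 160.9 kN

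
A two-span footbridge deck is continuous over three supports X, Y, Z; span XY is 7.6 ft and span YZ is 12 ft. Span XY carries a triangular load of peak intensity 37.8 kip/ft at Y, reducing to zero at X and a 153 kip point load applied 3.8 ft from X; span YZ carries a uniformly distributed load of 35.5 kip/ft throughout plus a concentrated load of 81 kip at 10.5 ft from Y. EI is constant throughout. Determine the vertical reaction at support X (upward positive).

R_X = 49.54 kip

Release continuity at Y by inserting a hinge; the redundant is the internal moment M_Y. The primary structure is two simply-supported spans XY and YZ.
Discontinuity in slope at Y on the released structure — sum the simple-span end rotations:
  span XY: triangular load, peak 37.8: w₀L³/(45EI) = 368.7/EI
  span XY: point load 153 at a = 3.8: Pab(L + a)/(6LEI) = 552.3/EI
  span YZ: UDL 35.5: wL³/(24EI) = 2556/EI
  span YZ: point load 81 at a = 10.5: Pab(L + b)/(6LEI) = 239.2/EI
  relative rotation θ_0 = (921.1 + 2795)/EI = 3716/EI
A unit hogging moment at Y produces rotation L₁/(3EI) + L₂/(3EI) = 6.533/EI.
Compatibility: M_Y·(L₁+L₂)/(3EI) = θ_0, giving M_Y = 568.8 kip·ft (hogging).
Span XY, ΣM about X with M_Y applied at Y: R_Y^{XY}·7.6 = 1309 + 568.8, so R_Y^{XY} = 247.1 kip and R_X = 296.6 − 247.1 = 49.54 kip.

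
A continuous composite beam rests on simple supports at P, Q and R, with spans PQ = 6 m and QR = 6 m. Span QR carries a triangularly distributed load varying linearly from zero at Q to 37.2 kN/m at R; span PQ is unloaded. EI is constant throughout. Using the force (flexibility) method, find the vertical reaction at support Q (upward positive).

R_Q = 50.22 kN

Take M_Q as the redundant. Released structure: two simple spans PQ and QR with a hinge at Q.
End slopes at the hinge Q, treating each span as simply supported:
  span QR: triangular load, peak 37.2: 7w₀L³/(360EI) = 156.2/EI
  relative rotation θ_0 = (0 + 156.2)/EI = 156.2/EI
A unit hogging moment at Q produces rotation L₁/(3EI) + L₂/(3EI) = 4/EI.
Compatibility: M_Q·(L₁+L₂)/(3EI) = θ_0, giving M_Q = 39.06 kN·m (hogging).
Span PQ, ΣM about P with M_Q applied at Q: R_Q^{PQ}·6 = 0 + 39.06, so R_Q^{PQ} = 6.51 kN and R_P = 0 − 6.51 = -6.51 kN.
Span QR, ΣM about R: R_Q^{QR}·6 = 223.2 + 39.06, so R_Q^{QR} = 43.71 kN and R_R = 111.6 − 43.71 = 67.89 kN.
R_Q = 6.51 + 43.71 = 50.22 kN.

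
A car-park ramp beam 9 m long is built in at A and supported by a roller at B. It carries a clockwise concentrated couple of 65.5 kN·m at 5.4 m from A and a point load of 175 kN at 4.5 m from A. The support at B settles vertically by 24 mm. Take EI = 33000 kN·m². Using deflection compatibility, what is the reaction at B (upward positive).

R_B = 60.6 kN

Release the roller at B. Primary structure: cantilever fixed at A.
Primary-structure tip deflection at B by superposition:
  clockwise couple 65.5 at a = 5.4: M₀a(2L − a)/(2EI) = 2228/EI
  point load 175 at a = 4.5: Pa²(3L − a)/(6EI) = 13289/EI
  δ_0 = 15517/EI
Flexibility coefficient — unit upward force at B: δ_{BB} = L³/(3EI) = 243/EI.
With EI = 33000 kN·m²: δ_0 = 0.47022 m and δ_{BB} = 0.007364 m/kN.
Compatibility — the beam at B must follow the support down by 0.024 m: δ_0 − R_B·δ_{BB} = 0.024, so R_B = (0.47022 − 0.024)/0.007364 = 60.6 kN.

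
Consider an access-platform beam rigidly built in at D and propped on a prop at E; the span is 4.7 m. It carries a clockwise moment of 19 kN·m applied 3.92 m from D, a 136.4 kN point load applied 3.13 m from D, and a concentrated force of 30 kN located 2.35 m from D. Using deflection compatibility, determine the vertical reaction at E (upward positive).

R_E = 85.87 kN

Take the reaction at E as the redundant and release it; the primary structure is a cantilever fixed at D.
Deflection at E on the released cantilever, summing each load's contribution:
  clockwise couple 19 at a = 3.92: M₀a(2L − a)/(2EI) = 204.1/EI
  point load 136.4 at a = 3.13: Pa²(3L − a)/(6EI) = 2443/EI
  point load 30 at a = 2.35: Pa²(3L − a)/(6EI) = 324.4/EI
  δ_0 = 2972/EI
Tip deflection under a unit load at E: L³/(3EI) = 34.61/EI.
Compatibility at E: δ_0 − R_E·δ_{EE} = 0, so R_E = 2972/34.61 = 85.87 kN.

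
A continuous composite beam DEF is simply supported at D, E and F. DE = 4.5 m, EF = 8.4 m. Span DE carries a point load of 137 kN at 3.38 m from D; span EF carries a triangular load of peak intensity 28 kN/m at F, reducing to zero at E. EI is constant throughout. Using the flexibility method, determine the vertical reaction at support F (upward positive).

R_F = 65.28 kN

Insert a hinge at E; M_E is the redundant, and each span becomes simply supported.
Rotations at E on the released spans (each span's end-slope, ×1/EI):
  span DE: point load 137 at a = 3.38: Pab(L + a)/(6LEI) = 151.4/EI
  span EF: triangular load, peak 28: 7w₀L³/(360EI) = 322.7/EI
  relative rotation θ_0 = (151.4 + 322.7)/EI = 474.1/EI
A unit hogging moment at E produces rotation L₁/(3EI) + L₂/(3EI) = 4.3/EI.
Slope continuity at E: θ_0 = M_E·4.3/EI, so M_E = 474.1/4.3 = 110.2 kN·m (hogging).
Span EF, ΣM about F: R_E^{EF}·8.4 = 329.3 + 110.2, so R_E^{EF} = 52.32 kN and R_F = 117.6 − 52.32 = 65.28 kN.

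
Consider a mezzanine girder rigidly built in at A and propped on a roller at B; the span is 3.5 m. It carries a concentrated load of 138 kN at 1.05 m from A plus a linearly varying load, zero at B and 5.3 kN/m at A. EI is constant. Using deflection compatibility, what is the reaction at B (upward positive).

Choose R_B as the redundant. The primary structure is the cantilever fixed at A.
Primary-structure tip deflection at B by superposition:
  point load 138 at a = 1.05: Pa²(3L − a)/(6EI) = 239.6/EI
  triangular load, peak 5.3 at the fixed end: w₀L⁴/(30EI) = 26.51/EI
  δ_0 = 266.1/EI
Tip deflection under a unit load at B: L³/(3EI) = 14.29/EI.
The prop prevents deflection at B: R_B = δ_0/δ_{BB} = 266.1/14.29 = 18.62 kN.

R_B = 18.62 kN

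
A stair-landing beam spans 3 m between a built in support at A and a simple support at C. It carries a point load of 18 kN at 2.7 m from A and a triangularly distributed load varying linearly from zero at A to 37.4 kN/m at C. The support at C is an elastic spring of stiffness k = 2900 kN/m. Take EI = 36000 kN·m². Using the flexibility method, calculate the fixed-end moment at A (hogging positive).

Remove the prop at C; the released (primary) structure is a cantilever built in at A.
Free-end deflection of the primary structure under the applied loading (downward +):
  point load 18 at a = 2.7: Pa²(3L − a)/(6EI) = 137.8/EI
  triangular load, peak 37.4 at the free end: 11w₀L⁴/(120EI) = 277.7/EI
  δ_0 = 415.5/EI
Tip deflection under a unit load at C: L³/(3EI) = 9/EI.
With EI = 36000 kN·m²: δ_0 = 0.011541 m and δ_{CC} = 0.00025 m/kN.
Compatibility — the spring shortens by R_C/k under the reaction it provides: δ_0 − R_C·δ_{CC} = R_C/k. With 1/k = 0.000345 m/kN, R_C = δ_0 / (δ_{CC} + 1/k) = 0.011541 / (0.00025 + 0.000345) = 19.4 kN.
Moment equilibrium about A: M_A = Σ(load moments about A) − R_C·L = 160.8 − 19.4×3 = 102.6 kN·m.

M_A = 102.6 kN·m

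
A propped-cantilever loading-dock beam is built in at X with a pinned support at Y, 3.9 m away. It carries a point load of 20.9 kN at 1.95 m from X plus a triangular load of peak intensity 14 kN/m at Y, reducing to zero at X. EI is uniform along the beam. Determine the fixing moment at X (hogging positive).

M_X = 27.7 kN·m

Choose R_Y as the redundant. The primary structure is the cantilever fixed at X.
Free-end deflection of the primary structure under the applied loading (downward +):
  point load 20.9 at a = 1.95: Pa²(3L − a)/(6EI) = 129.1/EI
  triangular load, peak 14 at the free end: 11w₀L⁴/(120EI) = 296.9/EI
  δ_0 = 426/EI
Tip deflection under a unit load at Y: L³/(3EI) = 19.77/EI.
Compatibility at Y: δ_0 − R_Y·δ_{YY} = 0, so R_Y = 426/19.77 = 21.55 kN.
Moment equilibrium about X: M_X = Σ(load moments about X) − R_Y·L = 111.7 − 21.55×3.9 = 27.7 kN·m.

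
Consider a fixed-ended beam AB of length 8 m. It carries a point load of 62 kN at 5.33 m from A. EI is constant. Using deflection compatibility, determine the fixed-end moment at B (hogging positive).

Take the two fixed-end moments M_A, M_B as redundants; the released structure is the simple span AB.
Simple-span end rotations at A and B under the given loads:
  at A: point load 62 at a = 5.33: Pab(L + b)/(6LEI) = 196.1/EI
  at B: point load 62 at a = 5.33: Pab(L + a)/(6LEI) = 245/EI
  θ_A0 = 196.1/EI,  θ_B0 = 245/EI
Flexibility coefficients: a unit moment at one end gives L/(3EI) there and L/(6EI) at the far end, so f₁₁ = f₂₂ = 2.667/EI and f₁₂ = f₂₁ = 1.333/EI.
Compatibility — zero rotation at each built-in end:
  2.667 M_A + 1.333 M_B = 196.1
  1.333 M_A + 2.667 M_B = 245
Solving the pair gives M_A = 36.81 kN·m and M_B = 73.48 kN·m (hogging).

M_B = 73.48 kN·m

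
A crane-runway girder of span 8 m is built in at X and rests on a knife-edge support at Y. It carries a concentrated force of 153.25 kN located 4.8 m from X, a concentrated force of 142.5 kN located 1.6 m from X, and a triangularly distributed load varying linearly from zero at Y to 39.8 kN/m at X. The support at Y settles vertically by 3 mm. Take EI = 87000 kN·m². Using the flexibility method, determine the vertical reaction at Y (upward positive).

R_Y = 104.5 kN

Release the roller at Y. Primary structure: cantilever fixed at X.
Free-end deflection of the primary structure under the applied loading (downward +):
  point load 153.25 at a = 4.8: Pa²(3L − a)/(6EI) = 11299/EI
  point load 142.5 at a = 1.6: Pa²(3L − a)/(6EI) = 1362/EI
  triangular load, peak 39.8 at the fixed end: w₀L⁴/(30EI) = 5434/EI
  δ_0 = 18095/EI
Flexibility coefficient — unit upward force at Y: δ_{YY} = L³/(3EI) = 170.7/EI.
With EI = 87000 kN·m²: δ_0 = 0.20799 m and δ_{YY} = 0.001962 m/kN.
Compatibility — the beam at Y must follow the support down by 0.003 m: δ_0 − R_Y·δ_{YY} = 0.003, so R_Y = (0.20799 − 0.003)/0.001962 = 104.5 kN.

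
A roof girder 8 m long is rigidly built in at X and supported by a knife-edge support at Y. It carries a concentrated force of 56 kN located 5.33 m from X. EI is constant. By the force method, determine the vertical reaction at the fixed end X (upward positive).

R_X = 26.99 kN

Take the reaction at Y as the redundant and release it; the primary structure is a cantilever fixed at X.
Primary-structure tip deflection at Y by superposition:
  point load 56 at a = 5.33: Pa²(3L − a)/(6EI) = 4950/EI
Tip deflection under a unit load at Y: L³/(3EI) = 170.7/EI.
The prop prevents deflection at Y: R_Y = δ_0/δ_{YY} = 4950/170.7 = 29.01 kN.
Vertical equilibrium: R_X = ΣP − R_Y = 56 − 29.01 = 26.99 kN.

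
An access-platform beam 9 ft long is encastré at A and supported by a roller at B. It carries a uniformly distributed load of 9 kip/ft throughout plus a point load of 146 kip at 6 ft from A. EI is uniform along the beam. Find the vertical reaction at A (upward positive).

Remove the prop at B; the released (primary) structure is a cantilever built in at A.
Primary-structure tip deflection at B by superposition:
  UDL 9: wL⁴/(8EI) = 7381/EI
  point load 146 at a = 6: Pa²(3L − a)/(6EI) = 18396/EI
  δ_0 = 25777/EI
Tip deflection under a unit load at B: L³/(3EI) = 243/EI.
Compatibility at B: δ_0 − R_B·δ_{BB} = 0, so R_B = 25777/243 = 106.1 kip.
Vertical equilibrium: R_A = ΣP − R_B = 227 − 106.1 = 120.9 kip.

R_A = 120.9 kip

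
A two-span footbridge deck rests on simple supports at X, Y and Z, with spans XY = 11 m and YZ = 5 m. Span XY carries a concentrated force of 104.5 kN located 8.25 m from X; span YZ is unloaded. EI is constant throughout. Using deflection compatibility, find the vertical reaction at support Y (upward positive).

R_Y = 116.1 kN

Insert a hinge at Y; M_Y is the redundant, and each span becomes simply supported.
End slopes at the hinge Y, treating each span as simply supported:
  span XY: point load 104.5 at a = 8.25: Pab(L + a)/(6LEI) = 691.5/EI
  relative rotation θ_0 = (691.5 + 0)/EI = 691.5/EI
A unit hogging moment at Y produces rotation L₁/(3EI) + L₂/(3EI) = 5.333/EI.
Compatibility: M_Y·(L₁+L₂)/(3EI) = θ_0, giving M_Y = 129.7 kN·m (hogging).
Span XY, ΣM about X with M_Y applied at Y: R_Y^{XY}·11 = 862.1 + 129.7, so R_Y^{XY} = 90.16 kN and R_X = 104.5 − 90.16 = 14.34 kN.
Span YZ, ΣM about Z: R_Y^{YZ}·5 = 0 + 129.7, so R_Y^{YZ} = 25.93 kN and R_Z = 0 − 25.93 = -25.93 kN.
R_Y = 90.16 + 25.93 = 116.1 kN.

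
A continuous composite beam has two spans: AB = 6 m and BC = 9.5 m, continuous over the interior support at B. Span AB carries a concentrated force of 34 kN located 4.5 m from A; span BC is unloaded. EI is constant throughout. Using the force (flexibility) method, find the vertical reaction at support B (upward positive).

Insert a hinge at B; M_B is the redundant, and each span becomes simply supported.
Rotations at B on the released spans (each span's end-slope, ×1/EI):
  span AB: point load 34 at a = 4.5: Pab(L + a)/(6LEI) = 66.94/EI
  relative rotation θ_0 = (66.94 + 0)/EI = 66.94/EI
A unit hogging moment at B produces rotation L₁/(3EI) + L₂/(3EI) = 5.167/EI.
Compatibility: M_B·(L₁+L₂)/(3EI) = θ_0, giving M_B = 12.96 kN·m (hogging).
Span AB, ΣM about A with M_B applied at B: R_B^{AB}·6 = 153 + 12.96, so R_B^{AB} = 27.66 kN and R_A = 34 − 27.66 = 6.341 kN.
Span BC, ΣM about C: R_B^{BC}·9.5 = 0 + 12.96, so R_B^{BC} = 1.364 kN and R_C = 0 − 1.364 = -1.364 kN.
R_B = 27.66 + 1.364 = 29.02 kN.

R_B = 29.02 kN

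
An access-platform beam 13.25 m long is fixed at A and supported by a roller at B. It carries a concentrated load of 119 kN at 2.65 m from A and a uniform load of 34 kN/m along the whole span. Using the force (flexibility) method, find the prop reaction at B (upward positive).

R_B = 175.6 kN

Choose R_B as the redundant. The primary structure is the cantilever fixed at A.
Free-end deflection of the primary structure under the applied loading (downward +):
  point load 119 at a = 2.65: Pa²(3L − a)/(6EI) = 5167/EI
  UDL 34: wL⁴/(8EI) = 130994/EI
  δ_0 = 136162/EI
Tip deflection under a unit load at B: L³/(3EI) = 775.4/EI.
Compatibility at B: δ_0 − R_B·δ_{BB} = 0, so R_B = 136162/775.4 = 175.6 kN.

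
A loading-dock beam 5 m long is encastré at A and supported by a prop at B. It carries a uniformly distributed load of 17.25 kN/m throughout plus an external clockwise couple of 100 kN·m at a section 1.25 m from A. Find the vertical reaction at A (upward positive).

R_A = 40.78 kN

Take the reaction at B as the redundant and release it; the primary structure is a cantilever fixed at A.
Primary-structure tip deflection at B by superposition:
  UDL 17.25: wL⁴/(8EI) = 1348/EI
  clockwise couple 100 at a = 1.25: M₀a(2L − a)/(2EI) = 546.9/EI
  δ_0 = 1895/EI
Flexibility coefficient — unit upward force at B: δ_{BB} = L³/(3EI) = 41.67/EI.
The prop prevents deflection at B: R_B = δ_0/δ_{BB} = 1895/41.67 = 45.47 kN.
Vertical equilibrium: R_A = ΣP − R_B = 86.25 − 45.47 = 40.78 kN.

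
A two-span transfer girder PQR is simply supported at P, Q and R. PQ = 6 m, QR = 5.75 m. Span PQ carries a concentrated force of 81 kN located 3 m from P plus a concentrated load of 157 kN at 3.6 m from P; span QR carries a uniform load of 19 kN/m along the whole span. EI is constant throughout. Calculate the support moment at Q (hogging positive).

M_Q = 177.3 kN·m

Take M_Q as the redundant. Released structure: two simple spans PQ and QR with a hinge at Q.
Discontinuity in slope at Q on the released structure — sum the simple-span end rotations:
  span PQ: point load 81 at a = 3: Pab(L + a)/(6LEI) = 182.2/EI
  span PQ: point load 157 at a = 3.6: Pab(L + a)/(6LEI) = 361.7/EI
  span QR: UDL 19: wL³/(24EI) = 150.5/EI
  relative rotation θ_0 = (544 + 150.5)/EI = 694.5/EI
A unit hogging moment at Q produces rotation L₁/(3EI) + L₂/(3EI) = 3.917/EI.
Slope continuity at Q: θ_0 = M_Q·3.917/EI, so M_Q = 694.5/3.917 = 177.3 kN·m (hogging).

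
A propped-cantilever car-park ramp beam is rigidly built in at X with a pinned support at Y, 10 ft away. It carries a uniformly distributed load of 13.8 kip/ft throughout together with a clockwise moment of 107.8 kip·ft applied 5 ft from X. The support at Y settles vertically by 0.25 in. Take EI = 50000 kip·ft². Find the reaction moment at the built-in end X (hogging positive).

Choose R_Y as the redundant. The primary structure is the cantilever fixed at X.
Primary-structure tip deflection at Y by superposition:
  UDL 13.8: wL⁴/(8EI) = 17250/EI
  clockwise couple 107.8 at a = 5: M₀a(2L − a)/(2EI) = 4042/EI
  δ_0 = 21292/EI
Flexibility coefficient — unit upward force at Y: δ_{YY} = L³/(3EI) = 333.3/EI.
With EI = 50000 kip·ft²: δ_0 = 0.42585 ft and δ_{YY} = 0.006667 ft/kip.
Compatibility — the beam at Y must follow the support down by 0.02083 ft: δ_0 − R_Y·δ_{YY} = 0.02083, so R_Y = (0.42585 − 0.02083)/0.006667 = 60.75 kip.
Moment equilibrium about X: M_X = Σ(load moments about X) − R_Y·L = 797.8 − 60.75×10 = 190.3 kip·ft.

M_X = 190.3 kip·ft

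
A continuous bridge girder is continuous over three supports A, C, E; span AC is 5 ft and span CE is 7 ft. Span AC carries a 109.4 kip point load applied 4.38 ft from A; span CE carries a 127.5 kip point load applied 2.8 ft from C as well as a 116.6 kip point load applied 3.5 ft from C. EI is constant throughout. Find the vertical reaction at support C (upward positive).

Release continuity at C by inserting a hinge; the redundant is the internal moment M_C. The primary structure is two simply-supported spans AC and CE.
Rotations at C on the released spans (each span's end-slope, ×1/EI):
  span AC: point load 109.4 at a = 4.38: Pab(L + a)/(6LEI) = 92.89/EI
  span CE: point load 127.5 at a = 2.8: Pab(L + b)/(6LEI) = 399.8/EI
  span CE: point load 116.6 at a = 3.5: Pab(L + b)/(6LEI) = 357.1/EI
  relative rotation θ_0 = (92.89 + 756.9)/EI = 849.8/EI
A unit hogging moment at C produces rotation L₁/(3EI) + L₂/(3EI) = 4/EI.
Compatibility: M_C·(L₁+L₂)/(3EI) = θ_0, giving M_C = 212.5 kip·ft (hogging).
Span AC, ΣM about A with M_C applied at C: R_C^{AC}·5 = 479.2 + 212.5, so R_C^{AC} = 138.3 kip and R_A = 109.4 − 138.3 = -28.93 kip.
Span CE, ΣM about E: R_C^{CE}·7 = 943.6 + 212.5, so R_C^{CE} = 165.2 kip and R_E = 244.1 − 165.2 = 78.95 kip.
R_C = 138.3 + 165.2 = 303.5 kip.

R_C = 303.5 kip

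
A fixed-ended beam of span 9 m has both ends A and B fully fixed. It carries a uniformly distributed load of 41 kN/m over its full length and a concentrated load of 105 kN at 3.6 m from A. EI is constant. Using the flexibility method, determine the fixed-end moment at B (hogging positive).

Take the two fixed-end moments M_A, M_B as redundants; the released structure is the simple span AB.
On the primary (simply-supported) span, the end slopes from the loading are:
  at A: UDL 41: wL³/(24EI) = 1245/EI
  at B: UDL 41: wL³/(24EI) = 1245/EI
  at A: point load 105 at a = 3.6: Pab(L + b)/(6LEI) = 544.3/EI
  at B: point load 105 at a = 3.6: Pab(L + a)/(6LEI) = 476.3/EI
  θ_A0 = 1790/EI,  θ_B0 = 1722/EI
Flexibility coefficients: a unit moment at one end gives L/(3EI) there and L/(6EI) at the far end, so f₁₁ = f₂₂ = 3/EI and f₁₂ = f₂₁ = 1.5/EI.
Compatibility — zero rotation at each built-in end:
  3 M_A + 1.5 M_B = 1790
  1.5 M_A + 3 M_B = 1722
Solving the pair gives M_A = 412.8 kN·m and M_B = 367.5 kN·m (hogging).

M_B = 367.5 kN·m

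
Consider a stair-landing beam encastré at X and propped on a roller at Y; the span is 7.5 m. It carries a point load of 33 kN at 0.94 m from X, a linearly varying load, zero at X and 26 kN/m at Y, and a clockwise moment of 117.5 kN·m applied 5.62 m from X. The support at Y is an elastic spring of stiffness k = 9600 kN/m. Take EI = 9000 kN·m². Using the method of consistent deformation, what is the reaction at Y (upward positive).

R_Y = 75.89 kN

Release the roller at Y. Primary structure: cantilever fixed at X.
Primary-structure tip deflection at Y by superposition:
  point load 33 at a = 0.94: Pa²(3L − a)/(6EI) = 104.8/EI
  triangular load, peak 26 at the free end: 11w₀L⁴/(120EI) = 7541/EI
  clockwise couple 117.5 at a = 5.62: M₀a(2L − a)/(2EI) = 3097/EI
  δ_0 = 10743/EI
Tip deflection under a unit load at Y: L³/(3EI) = 140.6/EI.
With EI = 9000 kN·m²: δ_0 = 1.1936 m and δ_{YY} = 0.015625 m/kN.
Compatibility — the spring shortens by R_Y/k under the reaction it provides: δ_0 − R_Y·δ_{YY} = R_Y/k. With 1/k = 0.000104 m/kN, R_Y = δ_0 / (δ_{YY} + 1/k) = 1.1936 / (0.015625 + 0.000104) = 75.89 kN.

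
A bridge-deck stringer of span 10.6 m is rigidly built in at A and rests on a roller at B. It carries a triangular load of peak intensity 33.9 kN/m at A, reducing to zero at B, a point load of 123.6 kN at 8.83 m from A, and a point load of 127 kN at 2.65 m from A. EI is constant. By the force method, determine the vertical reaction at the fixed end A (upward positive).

Remove the prop at B; the released (primary) structure is a cantilever built in at A.
Primary-structure tip deflection at B by superposition:
  triangular load, peak 33.9 at the fixed end: w₀L⁴/(30EI) = 14266/EI
  point load 123.6 at a = 8.83: Pa²(3L − a)/(6EI) = 36893/EI
  point load 127 at a = 2.65: Pa²(3L − a)/(6EI) = 4333/EI
  δ_0 = 55492/EI
Flexibility coefficient — unit upward force at B: δ_{BB} = L³/(3EI) = 397/EI.
The prop prevents deflection at B: R_B = δ_0/δ_{BB} = 55492/397 = 139.8 kN.
Vertical equilibrium: R_A = ΣP − R_B = 430.3 − 139.8 = 290.5 kN.

R_A = 290.5 kN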